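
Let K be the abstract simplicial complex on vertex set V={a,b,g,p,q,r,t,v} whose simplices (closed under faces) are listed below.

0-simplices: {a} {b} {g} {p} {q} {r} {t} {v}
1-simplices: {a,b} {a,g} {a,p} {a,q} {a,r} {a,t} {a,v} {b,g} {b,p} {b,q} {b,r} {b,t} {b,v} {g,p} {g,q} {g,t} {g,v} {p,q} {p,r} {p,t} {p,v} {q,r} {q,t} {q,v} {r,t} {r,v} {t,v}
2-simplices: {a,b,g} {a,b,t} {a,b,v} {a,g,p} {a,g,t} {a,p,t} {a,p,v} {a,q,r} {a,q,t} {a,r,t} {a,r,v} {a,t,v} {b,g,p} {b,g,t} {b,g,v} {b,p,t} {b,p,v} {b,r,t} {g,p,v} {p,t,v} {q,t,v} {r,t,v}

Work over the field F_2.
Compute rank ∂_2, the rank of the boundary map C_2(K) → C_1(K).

rank∂_2=16

n_0=8 n_1=27 n_2=22  [Z2]
∂1: piv[ab,ag,ap,aq,ar,at,av] rk=7  ker:bg,bp,bq,br,bt,bv,gp,gq,gt,gv,pq,pr,pt,pv,qr,qt,qv,rt,rv,tv
∂2: piv[abg,abt,abv,agp,agt,apt,apv,aqr,aqt,art,arv,atv,bgp,bgv,brt,qtv] rk=16  ker:bgt,bpt,bpv,gpv,ptv,rtv
rk∂_2=16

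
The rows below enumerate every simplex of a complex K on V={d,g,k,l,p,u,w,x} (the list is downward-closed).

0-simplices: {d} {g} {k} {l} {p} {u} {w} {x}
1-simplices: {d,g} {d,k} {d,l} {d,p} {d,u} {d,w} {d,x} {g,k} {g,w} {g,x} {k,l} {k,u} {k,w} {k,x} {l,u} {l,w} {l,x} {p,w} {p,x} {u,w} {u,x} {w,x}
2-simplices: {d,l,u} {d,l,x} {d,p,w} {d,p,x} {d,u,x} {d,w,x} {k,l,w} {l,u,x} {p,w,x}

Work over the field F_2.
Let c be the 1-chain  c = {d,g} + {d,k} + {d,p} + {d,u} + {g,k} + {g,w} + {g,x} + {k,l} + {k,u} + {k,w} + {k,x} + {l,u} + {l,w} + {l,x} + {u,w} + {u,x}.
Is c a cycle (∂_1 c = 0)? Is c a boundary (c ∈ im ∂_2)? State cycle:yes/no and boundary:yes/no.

n_0=8 n_1=22 n_2=9  [Z2]
∂1: piv[dg,dk,dl,dp,du,dw,dx] rk=7  ker:gk,gw,gx,kl,ku,kw,kx,lu,lw,lx,pw,px,uw,ux,wx
∂2: piv[dlu,dlx,dpw,dpx,dux,dwx,klw] rk=7  ker:lux,pwx
∂1c = {p} + {u}

cycle:no boundary:no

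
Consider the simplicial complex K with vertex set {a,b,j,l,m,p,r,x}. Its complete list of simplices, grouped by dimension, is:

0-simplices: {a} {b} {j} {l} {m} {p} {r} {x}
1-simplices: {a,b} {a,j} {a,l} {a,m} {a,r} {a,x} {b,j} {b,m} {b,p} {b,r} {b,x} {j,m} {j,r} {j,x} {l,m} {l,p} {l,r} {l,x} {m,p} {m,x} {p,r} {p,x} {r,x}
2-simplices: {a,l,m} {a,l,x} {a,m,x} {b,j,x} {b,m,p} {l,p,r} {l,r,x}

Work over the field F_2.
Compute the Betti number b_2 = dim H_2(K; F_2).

n_0=8 n_1=23 n_2=7  [Z2]
∂1: piv[ab,aj,al,am,ar,ax,bp] rk=7  ker:bj,bm,br,bx,jm,jr,jx,lm,lp,lr,lx,mp,mx,pr,px,rx
∂2: piv[alm,alx,amx,bjx,bmp,lpr,lrx] rk=7
b_2=(7−7)−0=0

b_2=0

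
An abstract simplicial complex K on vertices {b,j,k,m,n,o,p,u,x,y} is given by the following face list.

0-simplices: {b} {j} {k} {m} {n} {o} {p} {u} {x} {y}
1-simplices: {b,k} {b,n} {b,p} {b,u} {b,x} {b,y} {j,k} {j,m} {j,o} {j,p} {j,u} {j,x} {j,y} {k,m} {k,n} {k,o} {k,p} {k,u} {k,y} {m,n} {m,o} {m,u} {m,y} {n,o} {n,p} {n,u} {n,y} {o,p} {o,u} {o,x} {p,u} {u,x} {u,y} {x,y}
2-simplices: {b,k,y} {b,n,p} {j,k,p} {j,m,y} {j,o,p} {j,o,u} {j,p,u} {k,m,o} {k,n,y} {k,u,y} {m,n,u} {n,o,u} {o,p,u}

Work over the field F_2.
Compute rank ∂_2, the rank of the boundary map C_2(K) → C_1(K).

n_0=10 n_1=34 n_2=13  [Z2]
∂1: piv[bk,bn,bp,bu,bx,by,jk,jm,jo] rk=9  ker:jp,ju,jx,jy,km,kn,ko,kp,ku,ky,mn,mo,mu,my,no,np,nu,ny,op,ou,ox,pu,ux,uy,xy
∂2: piv[bky,bnp,jkp,jmy,jop,jou,jpu,kmo,kny,kuy,mnu,nou] rk=12  ker:opu
rk∂_2=12

rank∂_2=12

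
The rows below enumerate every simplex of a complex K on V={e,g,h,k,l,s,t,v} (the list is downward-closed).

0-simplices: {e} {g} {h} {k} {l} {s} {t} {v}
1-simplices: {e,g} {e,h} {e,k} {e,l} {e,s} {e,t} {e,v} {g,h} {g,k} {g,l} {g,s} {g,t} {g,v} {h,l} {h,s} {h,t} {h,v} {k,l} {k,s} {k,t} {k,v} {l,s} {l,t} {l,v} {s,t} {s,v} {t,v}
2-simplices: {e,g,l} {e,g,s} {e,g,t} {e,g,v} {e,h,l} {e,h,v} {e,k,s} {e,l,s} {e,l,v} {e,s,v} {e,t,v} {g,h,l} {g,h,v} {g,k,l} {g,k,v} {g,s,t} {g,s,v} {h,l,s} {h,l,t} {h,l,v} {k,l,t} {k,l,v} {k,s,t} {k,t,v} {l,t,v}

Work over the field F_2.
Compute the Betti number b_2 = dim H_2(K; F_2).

n_0=8 n_1=27 n_2=25  [Z2]
∂1: piv[eg,eh,ek,el,es,et,ev] rk=7  ker:gh,gk,gl,gs,gt,gv,hl,hs,ht,hv,kl,ks,kt,kv,ls,lt,lv,st,sv,tv
∂2: piv[egl,egs,egt,egv,ehl,ehv,eks,els,elv,esv,etv,ghl,gkl,gkv,gst,hls,hlt,klt,kst,ktv] rk=20  ker:ghv,gsv,hlv,klv,ltv
b_2=(25−20)−0=5

b_2=5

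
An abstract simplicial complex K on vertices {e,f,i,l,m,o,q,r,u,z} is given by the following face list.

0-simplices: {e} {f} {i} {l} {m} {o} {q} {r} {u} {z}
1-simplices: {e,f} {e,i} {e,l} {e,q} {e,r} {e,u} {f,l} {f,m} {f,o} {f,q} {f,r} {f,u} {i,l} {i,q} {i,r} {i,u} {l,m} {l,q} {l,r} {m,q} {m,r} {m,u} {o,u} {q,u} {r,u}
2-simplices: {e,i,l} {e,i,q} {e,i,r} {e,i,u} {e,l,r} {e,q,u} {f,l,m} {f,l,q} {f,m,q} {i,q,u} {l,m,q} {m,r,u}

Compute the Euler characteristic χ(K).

χ(K)=-3

n_0=10 n_1=25 n_2=12
χ=+10−25+12=-3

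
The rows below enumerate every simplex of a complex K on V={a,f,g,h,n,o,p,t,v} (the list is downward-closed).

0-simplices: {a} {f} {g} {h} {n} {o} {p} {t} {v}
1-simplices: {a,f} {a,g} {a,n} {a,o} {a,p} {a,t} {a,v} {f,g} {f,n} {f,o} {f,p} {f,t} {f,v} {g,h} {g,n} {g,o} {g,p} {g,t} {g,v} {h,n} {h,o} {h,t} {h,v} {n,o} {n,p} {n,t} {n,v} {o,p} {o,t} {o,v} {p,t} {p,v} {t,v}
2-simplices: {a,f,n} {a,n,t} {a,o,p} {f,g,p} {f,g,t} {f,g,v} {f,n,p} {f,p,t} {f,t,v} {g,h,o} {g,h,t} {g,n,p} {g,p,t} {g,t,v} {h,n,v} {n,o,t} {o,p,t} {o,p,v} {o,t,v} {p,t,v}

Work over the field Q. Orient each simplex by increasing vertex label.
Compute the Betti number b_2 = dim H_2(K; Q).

n_0=9 n_1=33 n_2=20  [Q]
∂1: piv[af,ag,an,ao,ap,at,av,gh] rk=8  ker:fg,fn,fo,fp,ft,fv,gn,go,gp,gt,gv,hn,ho,ht,hv,no,np,nt,nv,op,ot,ov,pt,pv,tv
∂2: piv[afn,ant,aop,fgp,fgt,fgv,fnp,fpt,ftv,gho,ght,gnp,hnv,not,opt,opv,otv] rk=17  ker:gpt,gtv,ptv
b_2=(20−17)−0=3

b_2=3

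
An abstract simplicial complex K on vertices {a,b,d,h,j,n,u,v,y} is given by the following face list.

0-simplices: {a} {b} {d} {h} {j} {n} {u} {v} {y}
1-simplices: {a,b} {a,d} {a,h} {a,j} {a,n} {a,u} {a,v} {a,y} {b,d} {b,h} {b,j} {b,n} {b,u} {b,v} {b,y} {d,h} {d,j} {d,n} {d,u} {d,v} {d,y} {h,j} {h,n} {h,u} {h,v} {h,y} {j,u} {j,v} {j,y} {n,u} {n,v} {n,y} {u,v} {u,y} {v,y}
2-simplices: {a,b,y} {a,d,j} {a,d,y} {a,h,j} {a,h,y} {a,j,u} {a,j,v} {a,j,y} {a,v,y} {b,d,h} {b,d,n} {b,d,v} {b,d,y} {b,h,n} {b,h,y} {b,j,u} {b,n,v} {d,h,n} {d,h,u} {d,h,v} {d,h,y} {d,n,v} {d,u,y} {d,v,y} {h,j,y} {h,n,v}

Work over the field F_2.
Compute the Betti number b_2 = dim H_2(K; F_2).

n_0=9 n_1=35 n_2=26  [Z2]
∂1: piv[ab,ad,ah,aj,an,au,av,ay] rk=8  ker:bd,bh,bj,bn,bu,bv,by,dh,dj,dn,du,dv,dy,hj,hn,hu,hv,hy,ju,jv,jy,nu,nv,ny,uv,uy,vy
∂2: piv[aby,adj,ady,ahj,ahy,aju,ajv,ajy,avy,bdh,bdn,bdv,bdy,bhn,bhy,bju,bnv,dhu,dhv,duy,dvy] rk=21  ker:dhn,dhy,dnv,hjy,hnv
b_2=(26−21)−0=5

b_2=5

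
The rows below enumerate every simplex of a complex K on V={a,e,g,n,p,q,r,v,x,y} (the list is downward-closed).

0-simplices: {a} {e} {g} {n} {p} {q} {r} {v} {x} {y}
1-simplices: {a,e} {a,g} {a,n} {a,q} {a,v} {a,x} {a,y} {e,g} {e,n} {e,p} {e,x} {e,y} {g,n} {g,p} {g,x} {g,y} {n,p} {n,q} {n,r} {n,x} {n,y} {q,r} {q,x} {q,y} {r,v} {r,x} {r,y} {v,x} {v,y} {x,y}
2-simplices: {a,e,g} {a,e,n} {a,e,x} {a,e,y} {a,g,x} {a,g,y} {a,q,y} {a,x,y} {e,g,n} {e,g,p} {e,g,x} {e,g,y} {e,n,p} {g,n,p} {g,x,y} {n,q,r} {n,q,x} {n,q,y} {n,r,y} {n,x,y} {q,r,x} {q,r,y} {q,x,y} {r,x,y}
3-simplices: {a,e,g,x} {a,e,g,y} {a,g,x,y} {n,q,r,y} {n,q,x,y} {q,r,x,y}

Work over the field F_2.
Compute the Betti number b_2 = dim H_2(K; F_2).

n_0=10 n_1=30 n_2=24 n_3=6  [Z2]
∂1: piv[ae,ag,an,aq,av,ax,ay,ep,nr] rk=9  ker:eg,en,ex,ey,gn,gp,gx,gy,np,nq,nx,ny,qr,qx,qy,rv,rx,ry,vx,vy,xy
∂2: piv[aeg,aen,aex,aey,agx,agy,aqy,axy,egn,egp,enp,nqr,nqx,nqy,nry,nxy,qrx] rk=17  ker:egx,egy,gnp,gxy,qry,qxy,rxy
∂3: piv[aegx,aegy,agxy,nqry,nqxy,qrxy] rk=6
b_2=(24−17)−6=1

b_2=1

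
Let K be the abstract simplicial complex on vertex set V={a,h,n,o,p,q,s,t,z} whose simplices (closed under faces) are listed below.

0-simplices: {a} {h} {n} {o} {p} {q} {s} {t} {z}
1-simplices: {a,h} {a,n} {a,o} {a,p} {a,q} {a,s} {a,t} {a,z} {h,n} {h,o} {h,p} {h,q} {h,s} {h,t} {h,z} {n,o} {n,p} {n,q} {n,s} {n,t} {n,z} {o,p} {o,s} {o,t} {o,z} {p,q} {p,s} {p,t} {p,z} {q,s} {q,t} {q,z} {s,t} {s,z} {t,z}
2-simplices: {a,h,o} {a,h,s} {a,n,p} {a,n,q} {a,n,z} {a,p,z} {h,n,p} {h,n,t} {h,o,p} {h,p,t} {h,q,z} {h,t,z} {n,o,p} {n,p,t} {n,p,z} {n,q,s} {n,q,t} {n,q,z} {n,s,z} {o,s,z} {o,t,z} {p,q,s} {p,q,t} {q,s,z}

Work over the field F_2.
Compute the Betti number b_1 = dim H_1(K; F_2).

n_0=9 n_1=35 n_2=24  [Z2]
∂1: piv[ah,an,ao,ap,aq,as,at,az] rk=8  ker:hn,ho,hp,hq,hs,ht,hz,no,np,nq,ns,nt,nz,op,os,ot,oz,pq,ps,pt,pz,qs,qt,qz,st,sz,tz
∂2: piv[aho,ahs,anp,anq,anz,apz,hnp,hnt,hop,hpt,hqz,htz,nop,nqs,nqt,nqz,nsz,osz,otz,pqs,pqt] rk=21  ker:npt,npz,qsz
b_1=(35−8)−21=6

b_1=6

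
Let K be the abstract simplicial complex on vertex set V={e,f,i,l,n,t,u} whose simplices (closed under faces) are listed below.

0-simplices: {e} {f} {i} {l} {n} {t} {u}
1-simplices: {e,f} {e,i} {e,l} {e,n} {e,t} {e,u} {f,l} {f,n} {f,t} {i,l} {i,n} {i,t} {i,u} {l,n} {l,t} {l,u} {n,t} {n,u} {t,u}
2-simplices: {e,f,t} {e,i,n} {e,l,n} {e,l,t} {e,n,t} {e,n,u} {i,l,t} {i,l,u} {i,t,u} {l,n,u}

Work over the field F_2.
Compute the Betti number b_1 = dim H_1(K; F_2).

b_1=3

n_0=7 n_1=19 n_2=10  [Z2]
∂1: piv[ef,ei,el,en,et,eu] rk=6  ker:fl,fn,ft,il,in,it,iu,ln,lt,lu,nt,nu,tu
∂2: piv[eft,ein,eln,elt,ent,enu,ilt,ilu,itu,lnu] rk=10
b_1=(19−6)−10=3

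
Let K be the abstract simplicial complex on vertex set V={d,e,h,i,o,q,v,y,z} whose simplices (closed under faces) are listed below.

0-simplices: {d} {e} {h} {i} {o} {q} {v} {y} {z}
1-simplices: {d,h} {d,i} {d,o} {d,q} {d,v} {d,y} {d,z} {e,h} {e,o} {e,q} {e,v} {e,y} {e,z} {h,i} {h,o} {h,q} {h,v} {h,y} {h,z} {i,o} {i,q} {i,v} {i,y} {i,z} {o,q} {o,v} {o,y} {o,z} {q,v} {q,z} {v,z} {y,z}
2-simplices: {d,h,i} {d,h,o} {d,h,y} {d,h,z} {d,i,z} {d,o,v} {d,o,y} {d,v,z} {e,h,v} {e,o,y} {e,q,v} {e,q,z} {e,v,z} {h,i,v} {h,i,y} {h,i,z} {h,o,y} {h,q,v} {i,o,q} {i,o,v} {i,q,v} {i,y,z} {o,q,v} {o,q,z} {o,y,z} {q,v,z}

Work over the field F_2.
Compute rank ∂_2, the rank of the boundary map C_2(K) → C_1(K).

rank∂_2=21

n_0=9 n_1=32 n_2=26  [Z2]
∂1: piv[dh,di,do,dq,dv,dy,dz,eh] rk=8  ker:eo,eq,ev,ey,ez,hi,ho,hq,hv,hy,hz,io,iq,iv,iy,iz,oq,ov,oy,oz,qv,qz,vz,yz
∂2: piv[dhi,dho,dhy,dhz,diz,dov,doy,dvz,ehv,eoy,eqv,eqz,evz,hiv,hiy,hqv,ioq,iov,iqv,iyz,oqz] rk=21  ker:hiz,hoy,oqv,oyz,qvz
rk∂_2=21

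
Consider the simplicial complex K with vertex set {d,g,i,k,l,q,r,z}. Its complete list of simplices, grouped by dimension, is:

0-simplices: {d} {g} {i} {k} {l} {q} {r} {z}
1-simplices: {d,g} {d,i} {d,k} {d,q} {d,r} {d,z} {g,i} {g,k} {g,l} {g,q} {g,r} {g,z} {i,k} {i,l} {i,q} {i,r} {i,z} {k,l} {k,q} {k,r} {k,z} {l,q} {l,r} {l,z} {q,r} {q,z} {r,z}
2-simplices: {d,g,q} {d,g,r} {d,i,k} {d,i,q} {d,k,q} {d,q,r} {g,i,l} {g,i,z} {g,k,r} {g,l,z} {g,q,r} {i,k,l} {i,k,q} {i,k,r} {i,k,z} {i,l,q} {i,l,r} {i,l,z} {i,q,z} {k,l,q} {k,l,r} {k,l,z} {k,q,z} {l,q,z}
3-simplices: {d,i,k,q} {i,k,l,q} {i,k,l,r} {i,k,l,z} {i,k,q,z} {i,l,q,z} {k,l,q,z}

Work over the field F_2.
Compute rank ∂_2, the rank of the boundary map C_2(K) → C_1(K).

rank∂_2=16

n_0=8 n_1=27 n_2=24 n_3=7  [Z2]
∂1: piv[dg,di,dk,dq,dr,dz,gl] rk=7  ker:gi,gk,gq,gr,gz,ik,il,iq,ir,iz,kl,kq,kr,kz,lq,lr,lz,qr,qz,rz
∂2: piv[dgq,dgr,dik,diq,dkq,dqr,gil,giz,gkr,glz,ikl,ikr,ikz,ilq,ilr,iqz] rk=16  ker:gqr,ikq,ilz,klq,klr,klz,kqz,lqz
∂3: piv[dikq,iklq,iklr,iklz,ikqz,ilqz] rk=6  ker:klqz
rk∂_2=16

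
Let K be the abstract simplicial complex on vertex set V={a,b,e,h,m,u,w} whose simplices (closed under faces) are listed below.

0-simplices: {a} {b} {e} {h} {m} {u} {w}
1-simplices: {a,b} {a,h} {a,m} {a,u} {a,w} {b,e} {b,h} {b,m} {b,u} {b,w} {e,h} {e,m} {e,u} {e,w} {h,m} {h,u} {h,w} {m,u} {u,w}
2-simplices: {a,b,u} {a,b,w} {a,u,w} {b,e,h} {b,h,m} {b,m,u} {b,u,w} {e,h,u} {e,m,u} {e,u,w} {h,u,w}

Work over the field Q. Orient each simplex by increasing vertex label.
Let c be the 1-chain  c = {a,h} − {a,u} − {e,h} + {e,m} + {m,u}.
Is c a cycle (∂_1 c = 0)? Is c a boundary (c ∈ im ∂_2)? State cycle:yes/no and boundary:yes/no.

n_0=7 n_1=19 n_2=11  [Q]
∂1: piv[ab,ah,am,au,aw,be] rk=6  ker:bh,bm,bu,bw,eh,em,eu,ew,hm,hu,hw,mu,uw
∂2: piv[abu,abw,auw,beh,bhm,bmu,ehu,emu,euw,huw] rk=10  ker:buw
∂1c = 0
c vs im∂2: residual ≠ 0 ⇒ not boundary

cycle:yes boundary:no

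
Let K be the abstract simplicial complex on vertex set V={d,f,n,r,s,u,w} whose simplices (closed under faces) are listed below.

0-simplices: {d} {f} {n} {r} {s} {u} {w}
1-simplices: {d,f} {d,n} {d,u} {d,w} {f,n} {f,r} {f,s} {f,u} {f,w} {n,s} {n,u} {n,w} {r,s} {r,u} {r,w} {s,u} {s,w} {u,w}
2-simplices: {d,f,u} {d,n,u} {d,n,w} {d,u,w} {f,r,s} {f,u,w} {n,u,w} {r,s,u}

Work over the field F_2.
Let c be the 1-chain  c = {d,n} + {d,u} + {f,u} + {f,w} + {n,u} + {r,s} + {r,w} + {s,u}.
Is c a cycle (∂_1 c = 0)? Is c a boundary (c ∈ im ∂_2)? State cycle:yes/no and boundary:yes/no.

n_0=7 n_1=18 n_2=8  [Z2]
∂1: piv[df,dn,du,dw,fr,fs] rk=6  ker:fn,fu,fw,ns,nu,nw,rs,ru,rw,su,sw,uw
∂2: piv[dfu,dnu,dnw,duw,frs,fuw,rsu] rk=7  ker:nuw
∂1c = 0
c vs im∂2: residual ≠ 0 ⇒ not boundary

cycle:yes boundary:no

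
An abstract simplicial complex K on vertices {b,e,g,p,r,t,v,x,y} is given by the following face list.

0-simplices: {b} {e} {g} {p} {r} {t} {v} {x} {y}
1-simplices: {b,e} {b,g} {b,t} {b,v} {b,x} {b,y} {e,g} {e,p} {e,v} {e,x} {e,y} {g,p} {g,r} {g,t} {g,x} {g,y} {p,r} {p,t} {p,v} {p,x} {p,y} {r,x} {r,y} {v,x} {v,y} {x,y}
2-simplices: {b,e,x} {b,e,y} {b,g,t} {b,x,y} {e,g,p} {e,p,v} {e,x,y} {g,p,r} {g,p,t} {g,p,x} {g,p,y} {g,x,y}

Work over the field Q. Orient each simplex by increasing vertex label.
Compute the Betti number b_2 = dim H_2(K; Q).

n_0=9 n_1=26 n_2=12  [Q]
∂1: piv[be,bg,bt,bv,bx,by,ep,gr] rk=8  ker:eg,ev,ex,ey,gp,gt,gx,gy,pr,pt,pv,px,py,rx,ry,vx,vy,xy
∂2: piv[bex,bey,bgt,bxy,egp,epv,gpr,gpt,gpx,gpy,gxy] rk=11  ker:exy
b_2=(12−11)−0=1

b_2=1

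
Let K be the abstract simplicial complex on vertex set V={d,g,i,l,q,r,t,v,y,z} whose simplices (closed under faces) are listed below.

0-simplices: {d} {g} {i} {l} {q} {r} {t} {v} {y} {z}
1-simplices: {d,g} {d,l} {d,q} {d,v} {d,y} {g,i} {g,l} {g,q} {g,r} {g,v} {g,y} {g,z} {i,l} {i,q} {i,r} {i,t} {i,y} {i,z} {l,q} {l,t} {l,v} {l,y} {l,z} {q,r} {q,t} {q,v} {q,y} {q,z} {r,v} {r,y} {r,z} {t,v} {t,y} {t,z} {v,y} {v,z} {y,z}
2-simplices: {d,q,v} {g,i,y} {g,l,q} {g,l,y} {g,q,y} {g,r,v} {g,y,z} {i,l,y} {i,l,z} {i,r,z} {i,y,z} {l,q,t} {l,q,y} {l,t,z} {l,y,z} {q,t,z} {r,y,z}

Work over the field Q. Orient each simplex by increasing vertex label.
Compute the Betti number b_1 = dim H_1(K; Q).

b_1=13

n_0=10 n_1=37 n_2=17  [Q]
∂1: piv[dg,dl,dq,dv,dy,gi,gr,gz,it] rk=9  ker:gl,gq,gv,gy,il,iq,ir,iy,iz,lq,lt,lv,ly,lz,qr,qt,qv,qy,qz,rv,ry,rz,tv,ty,tz,vy,vz,yz
∂2: piv[dqv,giy,glq,gly,gqy,grv,gyz,ily,ilz,irz,iyz,lqt,ltz,qtz,ryz] rk=15  ker:lqy,lyz
b_1=(37−9)−15=13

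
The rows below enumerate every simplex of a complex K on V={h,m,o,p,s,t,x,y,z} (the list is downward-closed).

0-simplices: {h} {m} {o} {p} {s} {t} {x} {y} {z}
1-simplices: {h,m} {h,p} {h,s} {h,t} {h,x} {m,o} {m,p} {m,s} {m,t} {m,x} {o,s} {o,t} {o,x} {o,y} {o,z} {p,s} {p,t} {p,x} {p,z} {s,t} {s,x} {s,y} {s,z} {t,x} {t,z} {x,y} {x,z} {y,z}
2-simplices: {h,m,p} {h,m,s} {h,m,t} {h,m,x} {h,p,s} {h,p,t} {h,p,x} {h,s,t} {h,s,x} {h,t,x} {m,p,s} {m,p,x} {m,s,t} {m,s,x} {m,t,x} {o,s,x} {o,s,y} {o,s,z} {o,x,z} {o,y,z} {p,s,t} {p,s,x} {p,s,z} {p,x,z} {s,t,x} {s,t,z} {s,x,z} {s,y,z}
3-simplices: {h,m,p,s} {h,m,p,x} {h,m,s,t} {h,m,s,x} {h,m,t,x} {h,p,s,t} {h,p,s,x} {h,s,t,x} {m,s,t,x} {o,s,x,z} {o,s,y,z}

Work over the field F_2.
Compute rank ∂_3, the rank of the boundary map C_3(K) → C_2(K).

n_0=9 n_1=28 n_2=28 n_3=11  [Z2]
∂1: piv[hm,hp,hs,ht,hx,mo,oy,oz] rk=8  ker:mp,ms,mt,mx,os,ot,ox,ps,pt,px,pz,st,sx,sy,sz,tx,tz,xy,xz,yz
∂2: piv[hmp,hms,hmt,hmx,hps,hpt,hpx,hst,hsx,htx,osx,osy,osz,oxz,oyz,psz,stz] rk=17  ker:mps,mpx,mst,msx,mtx,pst,psx,pxz,stx,sxz,syz
∂3: piv[hmps,hmpx,hmst,hmsx,hmtx,hpst,hpsx,hstx,osxz,osyz] rk=10  ker:mstx
rk∂_3=10

rank∂_3=10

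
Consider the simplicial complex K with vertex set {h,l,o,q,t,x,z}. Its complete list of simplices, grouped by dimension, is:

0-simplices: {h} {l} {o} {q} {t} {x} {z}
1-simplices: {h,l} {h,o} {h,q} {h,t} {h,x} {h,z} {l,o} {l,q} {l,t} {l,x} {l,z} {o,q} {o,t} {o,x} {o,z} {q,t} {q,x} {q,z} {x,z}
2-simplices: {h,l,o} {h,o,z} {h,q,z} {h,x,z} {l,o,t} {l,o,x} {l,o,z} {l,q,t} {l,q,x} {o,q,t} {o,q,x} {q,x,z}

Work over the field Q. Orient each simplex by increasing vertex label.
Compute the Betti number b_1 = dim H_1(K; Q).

n_0=7 n_1=19 n_2=12  [Q]
∂1: piv[hl,ho,hq,ht,hx,hz] rk=6  ker:lo,lq,lt,lx,lz,oq,ot,ox,oz,qt,qx,qz,xz
∂2: piv[hlo,hoz,hqz,hxz,lot,lox,loz,lqt,lqx,oqt,qxz] rk=11  ker:oqx
b_1=(19−6)−11=2

b_1=2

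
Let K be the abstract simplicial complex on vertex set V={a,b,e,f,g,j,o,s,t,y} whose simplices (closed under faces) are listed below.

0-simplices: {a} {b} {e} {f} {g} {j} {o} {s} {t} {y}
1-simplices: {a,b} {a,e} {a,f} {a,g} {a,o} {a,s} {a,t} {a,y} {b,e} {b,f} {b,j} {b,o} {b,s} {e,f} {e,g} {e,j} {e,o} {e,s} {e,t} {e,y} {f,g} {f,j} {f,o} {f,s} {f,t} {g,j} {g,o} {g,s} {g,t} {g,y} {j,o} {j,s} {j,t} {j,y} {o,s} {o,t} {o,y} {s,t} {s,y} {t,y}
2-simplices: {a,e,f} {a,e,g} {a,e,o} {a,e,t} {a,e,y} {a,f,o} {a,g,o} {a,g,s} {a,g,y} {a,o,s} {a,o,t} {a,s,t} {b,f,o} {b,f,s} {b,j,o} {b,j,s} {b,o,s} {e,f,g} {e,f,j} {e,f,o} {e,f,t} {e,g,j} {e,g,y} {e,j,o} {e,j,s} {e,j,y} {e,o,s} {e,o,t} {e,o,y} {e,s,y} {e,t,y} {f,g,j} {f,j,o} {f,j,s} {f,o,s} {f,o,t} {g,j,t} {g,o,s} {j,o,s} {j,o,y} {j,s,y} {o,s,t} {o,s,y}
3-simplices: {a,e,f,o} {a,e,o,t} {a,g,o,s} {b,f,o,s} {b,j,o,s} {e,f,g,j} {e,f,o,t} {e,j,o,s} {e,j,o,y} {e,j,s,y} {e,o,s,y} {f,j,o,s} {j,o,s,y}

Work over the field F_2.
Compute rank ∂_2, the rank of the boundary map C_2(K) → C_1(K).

n_0=10 n_1=40 n_2=43 n_3=13  [Z2]
∂1: piv[ab,ae,af,ag,ao,as,at,ay,bj] rk=9  ker:be,bf,bo,bs,ef,eg,ej,eo,es,et,ey,fg,fj,fo,fs,ft,gj,go,gs,gt,gy,jo,js,jt,jy,os,ot,oy,st,sy,ty
∂2: piv[aef,aeg,aeo,aet,aey,afo,ago,ags,agy,aos,aot,ast,bfo,bfs,bjo,bjs,bos,efg,efj,eft,egj,ejo,ejs,ejy,eoy,esy,ety,gjt] rk=28  ker:efo,egy,eos,eot,fgj,fjo,fjs,fos,fot,gos,jos,joy,jsy,ost,osy
∂3: piv[aefo,aeot,agos,bfos,bjos,efgj,efot,ejos,ejoy,ejsy,eosy,fjos] rk=12  ker:josy
rk∂_2=28

rank∂_2=28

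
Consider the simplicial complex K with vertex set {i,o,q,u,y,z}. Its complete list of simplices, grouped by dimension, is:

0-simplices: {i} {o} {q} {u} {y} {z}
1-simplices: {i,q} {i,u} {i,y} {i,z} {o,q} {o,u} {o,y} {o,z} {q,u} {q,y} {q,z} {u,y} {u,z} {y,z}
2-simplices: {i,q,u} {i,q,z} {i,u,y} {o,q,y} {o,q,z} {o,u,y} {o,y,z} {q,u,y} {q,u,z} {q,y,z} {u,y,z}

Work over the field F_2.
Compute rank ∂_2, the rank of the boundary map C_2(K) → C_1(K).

rank∂_2=9

n_0=6 n_1=14 n_2=11  [Z2]
∂1: piv[iq,iu,iy,iz,oq] rk=5  ker:ou,oy,oz,qu,qy,qz,uy,uz,yz
∂2: piv[iqu,iqz,iuy,oqy,oqz,ouy,oyz,quy,quz] rk=9  ker:qyz,uyz
rk∂_2=9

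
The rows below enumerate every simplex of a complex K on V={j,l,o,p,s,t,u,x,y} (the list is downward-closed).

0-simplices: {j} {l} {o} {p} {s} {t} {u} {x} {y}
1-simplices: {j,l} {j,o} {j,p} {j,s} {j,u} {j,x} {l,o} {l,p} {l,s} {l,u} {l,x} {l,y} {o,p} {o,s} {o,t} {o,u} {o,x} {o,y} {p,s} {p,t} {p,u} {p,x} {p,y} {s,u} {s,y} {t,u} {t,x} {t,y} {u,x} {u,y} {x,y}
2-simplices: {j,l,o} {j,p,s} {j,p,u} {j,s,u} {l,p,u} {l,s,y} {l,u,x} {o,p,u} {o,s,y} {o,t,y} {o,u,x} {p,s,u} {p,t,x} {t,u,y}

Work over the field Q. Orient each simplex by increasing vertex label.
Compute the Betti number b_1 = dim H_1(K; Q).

b_1=10

n_0=9 n_1=31 n_2=14  [Q]
∂1: piv[jl,jo,jp,js,ju,jx,ly,ot] rk=8  ker:lo,lp,ls,lu,lx,op,os,ou,ox,oy,ps,pt,pu,px,py,su,sy,tu,tx,ty,ux,uy,xy
∂2: piv[jlo,jps,jpu,jsu,lpu,lsy,lux,opu,osy,oty,oux,ptx,tuy] rk=13  ker:psu
b_1=(31−8)−13=10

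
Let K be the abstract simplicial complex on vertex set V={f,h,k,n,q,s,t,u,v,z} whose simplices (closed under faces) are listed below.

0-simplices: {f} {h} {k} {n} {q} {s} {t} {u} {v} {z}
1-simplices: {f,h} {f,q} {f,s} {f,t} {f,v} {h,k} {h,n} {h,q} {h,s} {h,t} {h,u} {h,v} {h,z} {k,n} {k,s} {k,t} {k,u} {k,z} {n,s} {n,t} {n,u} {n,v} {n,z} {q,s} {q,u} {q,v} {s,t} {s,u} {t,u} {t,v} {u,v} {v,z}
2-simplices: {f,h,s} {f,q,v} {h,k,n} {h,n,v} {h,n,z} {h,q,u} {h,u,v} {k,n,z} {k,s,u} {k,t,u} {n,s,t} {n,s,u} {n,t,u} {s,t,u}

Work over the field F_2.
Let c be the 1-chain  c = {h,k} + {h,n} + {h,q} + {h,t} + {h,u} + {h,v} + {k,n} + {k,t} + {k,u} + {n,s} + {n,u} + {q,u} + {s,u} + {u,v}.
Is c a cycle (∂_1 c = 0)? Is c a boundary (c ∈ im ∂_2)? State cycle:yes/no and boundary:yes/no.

cycle:yes boundary:no

n_0=10 n_1=32 n_2=14  [Z2]
∂1: piv[fh,fq,fs,ft,fv,hk,hn,hu,hz] rk=9  ker:hq,hs,ht,hv,kn,ks,kt,ku,kz,ns,nt,nu,nv,nz,qs,qu,qv,st,su,tu,tv,uv,vz
∂2: piv[fhs,fqv,hkn,hnv,hnz,hqu,huv,knz,ksu,ktu,nst,nsu,ntu] rk=13  ker:stu
∂1c = 0
c vs im∂2: residual ≠ 0 ⇒ not boundary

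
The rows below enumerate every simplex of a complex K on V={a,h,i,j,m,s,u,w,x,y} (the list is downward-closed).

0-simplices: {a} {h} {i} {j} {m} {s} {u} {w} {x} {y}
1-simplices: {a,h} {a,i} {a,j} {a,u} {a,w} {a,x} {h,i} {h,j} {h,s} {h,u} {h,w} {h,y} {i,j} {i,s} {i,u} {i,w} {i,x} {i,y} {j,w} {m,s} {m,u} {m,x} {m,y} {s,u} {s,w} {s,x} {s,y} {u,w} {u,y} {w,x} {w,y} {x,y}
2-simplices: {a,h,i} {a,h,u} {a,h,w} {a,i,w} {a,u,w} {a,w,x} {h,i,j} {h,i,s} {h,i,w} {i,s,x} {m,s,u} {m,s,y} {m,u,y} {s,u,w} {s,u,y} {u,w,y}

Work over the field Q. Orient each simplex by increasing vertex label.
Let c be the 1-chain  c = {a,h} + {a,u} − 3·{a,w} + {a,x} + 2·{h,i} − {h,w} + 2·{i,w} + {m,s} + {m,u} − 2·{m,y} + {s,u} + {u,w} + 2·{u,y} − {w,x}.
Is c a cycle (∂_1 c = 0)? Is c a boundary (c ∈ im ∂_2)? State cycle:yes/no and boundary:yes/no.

cycle:yes boundary:yes

n_0=10 n_1=32 n_2=16  [Q]
∂1: piv[ah,ai,aj,au,aw,ax,hs,hy,ms] rk=9  ker:hi,hj,hu,hw,ij,is,iu,iw,ix,iy,jw,mu,mx,my,su,sw,sx,sy,uw,uy,wx,wy,xy
∂2: piv[ahi,ahu,ahw,aiw,auw,awx,hij,his,isx,msu,msy,muy,suw,uwy] rk=14  ker:hiw,suy
∂1c = 0
c vs im∂2: reduces to 0 ⇒ boundary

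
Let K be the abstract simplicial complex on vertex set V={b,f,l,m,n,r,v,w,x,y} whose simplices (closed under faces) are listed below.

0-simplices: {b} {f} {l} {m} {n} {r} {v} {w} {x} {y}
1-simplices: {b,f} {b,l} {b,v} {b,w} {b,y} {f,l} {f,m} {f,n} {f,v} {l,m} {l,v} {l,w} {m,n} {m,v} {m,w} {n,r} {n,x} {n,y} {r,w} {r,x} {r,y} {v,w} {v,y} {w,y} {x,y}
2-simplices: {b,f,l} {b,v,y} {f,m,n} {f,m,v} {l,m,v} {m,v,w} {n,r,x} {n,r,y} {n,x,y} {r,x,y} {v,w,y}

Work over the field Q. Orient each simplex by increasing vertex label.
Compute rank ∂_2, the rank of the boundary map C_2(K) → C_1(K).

rank∂_2=10

n_0=10 n_1=25 n_2=11  [Q]
∂1: piv[bf,bl,bv,bw,by,fm,fn,nr,nx] rk=9  ker:fl,fv,lm,lv,lw,mn,mv,mw,ny,rw,rx,ry,vw,vy,wy,xy
∂2: piv[bfl,bvy,fmn,fmv,lmv,mvw,nrx,nry,nxy,vwy] rk=10  ker:rxy
rk∂_2=10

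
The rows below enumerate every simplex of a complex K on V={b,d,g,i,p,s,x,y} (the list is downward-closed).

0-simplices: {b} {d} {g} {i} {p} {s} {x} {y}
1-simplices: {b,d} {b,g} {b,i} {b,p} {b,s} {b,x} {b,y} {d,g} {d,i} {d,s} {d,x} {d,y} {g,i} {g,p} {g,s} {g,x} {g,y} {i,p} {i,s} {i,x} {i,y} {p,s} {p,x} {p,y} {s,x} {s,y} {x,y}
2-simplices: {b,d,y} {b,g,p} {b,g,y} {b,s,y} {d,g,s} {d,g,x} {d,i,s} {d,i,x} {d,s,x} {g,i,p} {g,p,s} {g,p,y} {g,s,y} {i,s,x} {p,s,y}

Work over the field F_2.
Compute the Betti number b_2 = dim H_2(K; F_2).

b_2=2

n_0=8 n_1=27 n_2=15  [Z2]
∂1: piv[bd,bg,bi,bp,bs,bx,by] rk=7  ker:dg,di,ds,dx,dy,gi,gp,gs,gx,gy,ip,is,ix,iy,ps,px,py,sx,sy,xy
∂2: piv[bdy,bgp,bgy,bsy,dgs,dgx,dis,dix,dsx,gip,gps,gpy,gsy] rk=13  ker:isx,psy
b_2=(15−13)−0=2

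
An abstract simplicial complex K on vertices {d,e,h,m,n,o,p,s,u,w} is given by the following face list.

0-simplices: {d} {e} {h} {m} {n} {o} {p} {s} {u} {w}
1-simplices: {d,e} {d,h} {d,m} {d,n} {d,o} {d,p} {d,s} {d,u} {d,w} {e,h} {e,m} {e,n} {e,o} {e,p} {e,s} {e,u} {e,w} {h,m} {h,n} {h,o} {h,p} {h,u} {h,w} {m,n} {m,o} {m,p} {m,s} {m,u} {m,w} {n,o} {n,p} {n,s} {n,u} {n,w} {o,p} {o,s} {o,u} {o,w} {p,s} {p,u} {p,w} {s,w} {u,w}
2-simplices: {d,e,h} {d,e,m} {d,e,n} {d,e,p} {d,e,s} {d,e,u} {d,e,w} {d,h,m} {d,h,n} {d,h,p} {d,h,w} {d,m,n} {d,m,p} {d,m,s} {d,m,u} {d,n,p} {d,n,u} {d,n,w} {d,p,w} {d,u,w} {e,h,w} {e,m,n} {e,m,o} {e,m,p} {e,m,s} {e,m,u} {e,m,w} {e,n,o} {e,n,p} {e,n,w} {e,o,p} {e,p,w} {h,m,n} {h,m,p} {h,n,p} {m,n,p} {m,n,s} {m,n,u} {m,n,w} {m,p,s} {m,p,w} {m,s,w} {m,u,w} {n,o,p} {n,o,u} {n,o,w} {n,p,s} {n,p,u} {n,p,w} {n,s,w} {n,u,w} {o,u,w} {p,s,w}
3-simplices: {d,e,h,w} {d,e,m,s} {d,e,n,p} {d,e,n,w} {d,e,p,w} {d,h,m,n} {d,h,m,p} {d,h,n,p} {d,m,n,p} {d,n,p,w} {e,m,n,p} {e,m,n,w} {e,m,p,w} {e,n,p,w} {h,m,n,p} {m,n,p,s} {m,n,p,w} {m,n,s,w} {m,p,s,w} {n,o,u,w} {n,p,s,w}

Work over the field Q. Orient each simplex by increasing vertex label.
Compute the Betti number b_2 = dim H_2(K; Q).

n_0=10 n_1=43 n_2=53 n_3=21  [Q]
∂1: piv[de,dh,dm,dn,do,dp,ds,du,dw] rk=9  ker:eh,em,en,eo,ep,es,eu,ew,hm,hn,ho,hp,hu,hw,mn,mo,mp,ms,mu,mw,no,np,ns,nu,nw,op,os,ou,ow,ps,pu,pw,sw,uw
∂2: piv[deh,dem,den,dep,des,deu,dew,dhm,dhn,dhp,dhw,dmn,dmp,dms,dmu,dnp,dnu,dnw,dpw,duw,emo,emw,eno,eop,mns,mps,msw,nou,now,npu] rk=30  ker:ehw,emn,emp,ems,emu,enp,enw,epw,hmn,hmp,hnp,mnp,mnu,mnw,mpw,muw,nop,nps,npw,nsw,nuw,ouw,psw
∂3: piv[dehw,dems,denp,denw,depw,dhmn,dhmp,dhnp,dmnp,dnpw,emnp,emnw,empw,mnps,mnsw,mpsw,nouw] rk=17  ker:enpw,hmnp,mnpw,npsw
b_2=(53−30)−17=6

b_2=6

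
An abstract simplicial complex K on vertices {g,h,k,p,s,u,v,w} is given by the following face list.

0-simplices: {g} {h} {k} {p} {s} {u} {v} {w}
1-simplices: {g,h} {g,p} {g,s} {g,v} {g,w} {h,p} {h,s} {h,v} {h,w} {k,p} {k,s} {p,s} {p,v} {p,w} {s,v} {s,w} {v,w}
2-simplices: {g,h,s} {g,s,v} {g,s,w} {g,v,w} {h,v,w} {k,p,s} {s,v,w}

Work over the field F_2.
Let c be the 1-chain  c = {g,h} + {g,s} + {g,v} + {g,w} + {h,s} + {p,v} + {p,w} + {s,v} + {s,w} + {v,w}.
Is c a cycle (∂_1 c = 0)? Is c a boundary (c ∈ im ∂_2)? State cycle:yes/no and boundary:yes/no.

n_0=8 n_1=17 n_2=7  [Z2]
∂1: piv[gh,gp,gs,gv,gw,kp] rk=6  ker:hp,hs,hv,hw,ks,ps,pv,pw,sv,sw,vw
∂2: piv[ghs,gsv,gsw,gvw,hvw,kps] rk=6  ker:svw
∂1c = 0
c vs im∂2: residual ≠ 0 ⇒ not boundary

cycle:yes boundary:no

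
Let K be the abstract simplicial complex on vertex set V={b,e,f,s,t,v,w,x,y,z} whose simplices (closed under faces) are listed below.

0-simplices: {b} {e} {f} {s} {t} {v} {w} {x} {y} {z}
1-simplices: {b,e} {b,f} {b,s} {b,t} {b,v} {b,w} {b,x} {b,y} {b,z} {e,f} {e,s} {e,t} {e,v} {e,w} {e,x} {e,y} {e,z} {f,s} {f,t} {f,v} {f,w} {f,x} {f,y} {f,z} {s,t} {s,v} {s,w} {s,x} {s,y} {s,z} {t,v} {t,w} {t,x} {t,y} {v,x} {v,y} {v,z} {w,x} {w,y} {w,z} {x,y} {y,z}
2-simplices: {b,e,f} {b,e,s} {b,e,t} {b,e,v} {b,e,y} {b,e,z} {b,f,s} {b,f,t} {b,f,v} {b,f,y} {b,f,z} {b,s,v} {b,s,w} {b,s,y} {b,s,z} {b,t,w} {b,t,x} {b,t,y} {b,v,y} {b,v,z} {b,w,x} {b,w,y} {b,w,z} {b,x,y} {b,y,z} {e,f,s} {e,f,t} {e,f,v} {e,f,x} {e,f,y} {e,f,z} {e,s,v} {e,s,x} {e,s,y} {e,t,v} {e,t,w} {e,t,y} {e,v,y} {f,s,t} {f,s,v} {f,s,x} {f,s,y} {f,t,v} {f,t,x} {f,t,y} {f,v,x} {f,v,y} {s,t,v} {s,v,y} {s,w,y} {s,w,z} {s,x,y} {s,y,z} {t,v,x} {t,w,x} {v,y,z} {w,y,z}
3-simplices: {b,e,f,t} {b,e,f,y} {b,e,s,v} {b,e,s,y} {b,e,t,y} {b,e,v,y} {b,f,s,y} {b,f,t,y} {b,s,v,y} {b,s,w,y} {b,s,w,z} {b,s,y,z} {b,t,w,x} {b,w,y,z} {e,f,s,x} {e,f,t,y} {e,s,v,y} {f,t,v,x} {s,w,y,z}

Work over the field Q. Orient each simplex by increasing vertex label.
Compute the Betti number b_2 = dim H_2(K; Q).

n_0=10 n_1=42 n_2=57 n_3=19  [Q]
∂1: piv[be,bf,bs,bt,bv,bw,bx,by,bz] rk=9  ker:ef,es,et,ev,ew,ex,ey,ez,fs,ft,fv,fw,fx,fy,fz,st,sv,sw,sx,sy,sz,tv,tw,tx,ty,vx,vy,vz,wx,wy,wz,xy,yz
∂2: piv[bef,bes,bet,bev,bey,bez,bfs,bft,bfv,bfy,bfz,bsv,bsw,bsy,bsz,btw,btx,bty,bvy,bvz,bwx,bwy,bwz,bxy,byz,efx,esx,etv,etw,fst,ftx,fvx] rk=32  ker:efs,eft,efv,efy,efz,esv,esy,ety,evy,fsv,fsx,fsy,ftv,fty,fvy,stv,svy,swy,swz,sxy,syz,tvx,twx,vyz,wyz
∂3: piv[beft,befy,besv,besy,bety,bevy,bfsy,bfty,bsvy,bswy,bswz,bsyz,btwx,bwyz,efsx,ftvx] rk=16  ker:efty,esvy,swyz
b_2=(57−32)−16=9

b_2=9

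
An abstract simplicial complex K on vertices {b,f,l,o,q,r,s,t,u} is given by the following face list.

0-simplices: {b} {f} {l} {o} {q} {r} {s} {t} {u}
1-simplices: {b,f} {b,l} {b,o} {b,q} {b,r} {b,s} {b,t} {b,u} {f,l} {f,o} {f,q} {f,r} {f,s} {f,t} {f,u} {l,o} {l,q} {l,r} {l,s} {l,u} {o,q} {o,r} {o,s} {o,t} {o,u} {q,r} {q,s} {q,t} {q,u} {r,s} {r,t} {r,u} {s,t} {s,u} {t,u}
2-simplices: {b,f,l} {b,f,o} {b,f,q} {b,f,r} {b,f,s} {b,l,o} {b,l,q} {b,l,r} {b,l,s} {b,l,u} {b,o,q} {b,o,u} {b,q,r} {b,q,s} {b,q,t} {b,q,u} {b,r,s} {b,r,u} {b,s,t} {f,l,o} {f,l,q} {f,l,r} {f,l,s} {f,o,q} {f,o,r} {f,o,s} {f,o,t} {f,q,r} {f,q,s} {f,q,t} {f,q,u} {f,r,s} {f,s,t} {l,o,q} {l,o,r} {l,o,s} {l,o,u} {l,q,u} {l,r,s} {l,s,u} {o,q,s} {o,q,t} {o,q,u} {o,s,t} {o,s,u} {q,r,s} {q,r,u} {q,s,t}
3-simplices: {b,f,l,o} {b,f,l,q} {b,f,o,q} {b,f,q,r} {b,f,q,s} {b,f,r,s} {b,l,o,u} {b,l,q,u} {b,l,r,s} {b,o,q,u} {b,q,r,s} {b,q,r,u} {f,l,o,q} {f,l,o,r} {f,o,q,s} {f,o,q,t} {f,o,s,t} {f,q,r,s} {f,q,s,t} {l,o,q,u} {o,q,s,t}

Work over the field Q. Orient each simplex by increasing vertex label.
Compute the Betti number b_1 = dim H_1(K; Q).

b_1=2

n_0=9 n_1=35 n_2=48 n_3=21  [Q]
∂1: piv[bf,bl,bo,bq,br,bs,bt,bu] rk=8  ker:fl,fo,fq,fr,fs,ft,fu,lo,lq,lr,ls,lu,oq,or,os,ot,ou,qr,qs,qt,qu,rs,rt,ru,st,su,tu
∂2: piv[bfl,bfo,bfq,bfr,bfs,blo,blq,blr,bls,blu,boq,bou,bqr,bqs,bqt,bqu,brs,bru,bst,for,fos,fot,fqt,fqu,lsu] rk=25  ker:flo,flq,flr,fls,foq,fqr,fqs,frs,fst,loq,lor,los,lou,lqu,lrs,oqs,oqt,oqu,ost,osu,qrs,qru,qst
∂3: piv[bflo,bflq,bfoq,bfqr,bfqs,bfrs,blou,blqu,blrs,boqu,bqrs,bqru,floq,flor,foqs,foqt,fost,fqst] rk=18  ker:fqrs,loqu,oqst
b_1=(35−8)−25=2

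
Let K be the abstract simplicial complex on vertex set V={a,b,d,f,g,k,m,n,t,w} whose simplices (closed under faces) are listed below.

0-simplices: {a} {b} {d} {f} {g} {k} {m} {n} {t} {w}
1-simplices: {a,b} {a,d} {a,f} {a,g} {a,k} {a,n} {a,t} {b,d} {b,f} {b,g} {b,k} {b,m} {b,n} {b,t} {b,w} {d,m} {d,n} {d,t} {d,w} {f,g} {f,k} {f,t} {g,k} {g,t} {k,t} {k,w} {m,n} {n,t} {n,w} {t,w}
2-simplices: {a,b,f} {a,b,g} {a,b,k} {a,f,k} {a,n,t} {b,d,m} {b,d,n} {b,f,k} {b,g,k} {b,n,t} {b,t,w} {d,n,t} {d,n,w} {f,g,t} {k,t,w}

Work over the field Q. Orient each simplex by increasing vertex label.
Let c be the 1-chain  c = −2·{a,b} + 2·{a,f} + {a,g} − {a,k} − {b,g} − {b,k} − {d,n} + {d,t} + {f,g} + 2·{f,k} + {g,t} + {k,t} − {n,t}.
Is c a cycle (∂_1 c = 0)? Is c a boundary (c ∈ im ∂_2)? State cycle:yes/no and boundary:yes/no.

cycle:no boundary:no

n_0=10 n_1=30 n_2=15  [Q]
∂1: piv[ab,ad,af,ag,ak,an,at,bm,bw] rk=9  ker:bd,bf,bg,bk,bn,bt,dm,dn,dt,dw,fg,fk,ft,gk,gt,kt,kw,mn,nt,nw,tw
∂2: piv[abf,abg,abk,afk,ant,bdm,bdn,bgk,bnt,btw,dnt,dnw,fgt,ktw] rk=14  ker:bfk
∂1c = −{f} − {k} + 2·{t}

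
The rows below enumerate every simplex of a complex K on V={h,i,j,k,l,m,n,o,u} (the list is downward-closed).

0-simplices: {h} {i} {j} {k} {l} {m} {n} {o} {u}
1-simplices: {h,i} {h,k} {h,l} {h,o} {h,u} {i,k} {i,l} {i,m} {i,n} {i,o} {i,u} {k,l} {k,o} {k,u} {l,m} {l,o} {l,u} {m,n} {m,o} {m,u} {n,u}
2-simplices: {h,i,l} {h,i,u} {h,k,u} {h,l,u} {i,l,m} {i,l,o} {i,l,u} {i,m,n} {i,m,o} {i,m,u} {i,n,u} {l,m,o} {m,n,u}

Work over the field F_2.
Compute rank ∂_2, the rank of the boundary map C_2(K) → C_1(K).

n_0=9 n_1=21 n_2=13  [Z2]
∂1: piv[hi,hk,hl,ho,hu,im,in] rk=7  ker:ik,il,io,iu,kl,ko,ku,lm,lo,lu,mn,mo,mu,nu
∂2: piv[hil,hiu,hku,hlu,ilm,ilo,imn,imo,imu,inu] rk=10  ker:ilu,lmo,mnu
rk∂_2=10

rank∂_2=10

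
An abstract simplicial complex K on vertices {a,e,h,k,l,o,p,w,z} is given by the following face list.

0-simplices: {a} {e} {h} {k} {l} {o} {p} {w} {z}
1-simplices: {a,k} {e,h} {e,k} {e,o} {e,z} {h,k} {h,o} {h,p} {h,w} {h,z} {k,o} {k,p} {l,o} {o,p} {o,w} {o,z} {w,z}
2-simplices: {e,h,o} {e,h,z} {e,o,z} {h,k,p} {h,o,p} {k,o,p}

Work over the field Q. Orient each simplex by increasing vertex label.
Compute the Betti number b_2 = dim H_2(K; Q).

b_2=0

n_0=9 n_1=17 n_2=6  [Q]
∂1: piv[ak,eh,ek,eo,ez,hp,hw,lo] rk=8  ker:hk,ho,hz,ko,kp,op,ow,oz,wz
∂2: piv[eho,ehz,eoz,hkp,hop,kop] rk=6
b_2=(6−6)−0=0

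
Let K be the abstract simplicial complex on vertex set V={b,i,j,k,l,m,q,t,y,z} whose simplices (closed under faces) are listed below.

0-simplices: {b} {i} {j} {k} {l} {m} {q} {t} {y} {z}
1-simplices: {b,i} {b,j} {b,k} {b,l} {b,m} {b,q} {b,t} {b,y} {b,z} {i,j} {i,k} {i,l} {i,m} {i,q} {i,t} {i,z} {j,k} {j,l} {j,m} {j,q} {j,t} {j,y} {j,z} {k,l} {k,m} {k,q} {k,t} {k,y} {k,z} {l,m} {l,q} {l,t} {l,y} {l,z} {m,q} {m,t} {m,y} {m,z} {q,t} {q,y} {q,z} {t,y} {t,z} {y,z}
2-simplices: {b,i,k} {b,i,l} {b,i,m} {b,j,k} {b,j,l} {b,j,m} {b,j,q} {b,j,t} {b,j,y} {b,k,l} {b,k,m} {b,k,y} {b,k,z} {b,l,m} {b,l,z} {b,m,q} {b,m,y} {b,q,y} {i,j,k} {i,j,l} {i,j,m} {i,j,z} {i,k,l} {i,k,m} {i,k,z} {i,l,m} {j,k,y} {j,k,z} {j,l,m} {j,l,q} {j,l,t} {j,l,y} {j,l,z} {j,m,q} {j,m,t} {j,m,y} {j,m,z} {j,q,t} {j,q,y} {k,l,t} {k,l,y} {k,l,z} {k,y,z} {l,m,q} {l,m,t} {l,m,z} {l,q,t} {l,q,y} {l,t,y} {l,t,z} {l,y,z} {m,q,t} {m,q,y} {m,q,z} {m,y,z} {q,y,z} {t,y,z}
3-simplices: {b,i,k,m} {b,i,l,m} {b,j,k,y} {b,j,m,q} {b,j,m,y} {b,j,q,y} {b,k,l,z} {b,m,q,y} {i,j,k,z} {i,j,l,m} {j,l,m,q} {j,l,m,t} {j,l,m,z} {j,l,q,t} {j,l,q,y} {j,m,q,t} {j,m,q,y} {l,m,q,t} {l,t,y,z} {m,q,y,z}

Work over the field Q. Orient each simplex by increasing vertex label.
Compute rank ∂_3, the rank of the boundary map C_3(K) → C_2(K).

rank∂_3=18

n_0=10 n_1=44 n_2=57 n_3=20  [Q]
∂1: piv[bi,bj,bk,bl,bm,bq,bt,by,bz] rk=9  ker:ij,ik,il,im,iq,it,iz,jk,jl,jm,jq,jt,jy,jz,kl,km,kq,kt,ky,kz,lm,lq,lt,ly,lz,mq,mt,my,mz,qt,qy,qz,ty,tz,yz
∂2: piv[bik,bil,bim,bjk,bjl,bjm,bjq,bjt,bjy,bkl,bkm,bky,bkz,blm,blz,bmq,bmy,bqy,ijk,ijz,ikz,jlq,jlt,jly,jmt,jmz,jqt,klt,kyz,lty,ltz,mqz] rk=32  ker:ijl,ijm,ikl,ikm,ilm,jky,jkz,jlm,jlz,jmq,jmy,jqy,kly,klz,lmq,lmt,lmz,lqt,lqy,lyz,mqt,mqy,myz,qyz,tyz
∂3: piv[bikm,bilm,bjky,bjmq,bjmy,bjqy,bklz,bmqy,ijkz,ijlm,jlmq,jlmt,jlmz,jlqt,jlqy,jmqt,ltyz,mqyz] rk=18  ker:jmqy,lmqt
rk∂_3=18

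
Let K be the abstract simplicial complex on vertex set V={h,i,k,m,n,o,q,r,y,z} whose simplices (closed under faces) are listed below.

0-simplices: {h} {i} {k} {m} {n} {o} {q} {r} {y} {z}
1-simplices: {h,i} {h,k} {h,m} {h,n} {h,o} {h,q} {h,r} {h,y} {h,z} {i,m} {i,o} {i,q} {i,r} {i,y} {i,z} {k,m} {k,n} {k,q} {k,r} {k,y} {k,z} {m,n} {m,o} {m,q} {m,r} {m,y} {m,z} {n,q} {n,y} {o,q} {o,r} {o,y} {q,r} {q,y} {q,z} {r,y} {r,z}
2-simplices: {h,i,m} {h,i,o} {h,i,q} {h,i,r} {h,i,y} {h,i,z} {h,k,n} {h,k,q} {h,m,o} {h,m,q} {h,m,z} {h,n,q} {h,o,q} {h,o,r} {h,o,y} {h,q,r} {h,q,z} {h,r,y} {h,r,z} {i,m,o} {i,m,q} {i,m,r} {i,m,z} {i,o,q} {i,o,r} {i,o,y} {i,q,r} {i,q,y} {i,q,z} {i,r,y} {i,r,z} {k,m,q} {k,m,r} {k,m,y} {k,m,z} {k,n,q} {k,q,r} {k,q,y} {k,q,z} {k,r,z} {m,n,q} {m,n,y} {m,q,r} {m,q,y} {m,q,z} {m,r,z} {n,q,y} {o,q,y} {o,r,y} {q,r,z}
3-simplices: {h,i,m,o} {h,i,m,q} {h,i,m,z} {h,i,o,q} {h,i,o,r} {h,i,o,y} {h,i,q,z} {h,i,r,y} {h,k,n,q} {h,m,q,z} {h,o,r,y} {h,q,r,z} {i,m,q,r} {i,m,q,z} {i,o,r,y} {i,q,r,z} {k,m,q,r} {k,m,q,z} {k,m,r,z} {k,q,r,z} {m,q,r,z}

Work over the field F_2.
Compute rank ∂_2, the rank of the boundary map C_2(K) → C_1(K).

rank∂_2=28

n_0=10 n_1=37 n_2=50 n_3=21  [Z2]
∂1: piv[hi,hk,hm,hn,ho,hq,hr,hy,hz] rk=9  ker:im,io,iq,ir,iy,iz,km,kn,kq,kr,ky,kz,mn,mo,mq,mr,my,mz,nq,ny,oq,or,oy,qr,qy,qz,ry,rz
∂2: piv[him,hio,hiq,hir,hiy,hiz,hkn,hkq,hmo,hmq,hmz,hnq,hoq,hor,hoy,hqr,hqz,hry,hrz,imr,iqy,kmq,kmr,kmy,kmz,kqy,mnq,mny] rk=28  ker:imo,imq,imz,ioq,ior,ioy,iqr,iqz,iry,irz,knq,kqr,kqz,krz,mqr,mqy,mqz,mrz,nqy,oqy,ory,qrz
∂3: piv[himo,himq,himz,hioq,hior,hioy,hiqz,hiry,hknq,hmqz,hory,hqrz,imqr,iqrz,kmqr,kmqz,kmrz,kqrz] rk=18  ker:imqz,iory,mqrz
rk∂_2=28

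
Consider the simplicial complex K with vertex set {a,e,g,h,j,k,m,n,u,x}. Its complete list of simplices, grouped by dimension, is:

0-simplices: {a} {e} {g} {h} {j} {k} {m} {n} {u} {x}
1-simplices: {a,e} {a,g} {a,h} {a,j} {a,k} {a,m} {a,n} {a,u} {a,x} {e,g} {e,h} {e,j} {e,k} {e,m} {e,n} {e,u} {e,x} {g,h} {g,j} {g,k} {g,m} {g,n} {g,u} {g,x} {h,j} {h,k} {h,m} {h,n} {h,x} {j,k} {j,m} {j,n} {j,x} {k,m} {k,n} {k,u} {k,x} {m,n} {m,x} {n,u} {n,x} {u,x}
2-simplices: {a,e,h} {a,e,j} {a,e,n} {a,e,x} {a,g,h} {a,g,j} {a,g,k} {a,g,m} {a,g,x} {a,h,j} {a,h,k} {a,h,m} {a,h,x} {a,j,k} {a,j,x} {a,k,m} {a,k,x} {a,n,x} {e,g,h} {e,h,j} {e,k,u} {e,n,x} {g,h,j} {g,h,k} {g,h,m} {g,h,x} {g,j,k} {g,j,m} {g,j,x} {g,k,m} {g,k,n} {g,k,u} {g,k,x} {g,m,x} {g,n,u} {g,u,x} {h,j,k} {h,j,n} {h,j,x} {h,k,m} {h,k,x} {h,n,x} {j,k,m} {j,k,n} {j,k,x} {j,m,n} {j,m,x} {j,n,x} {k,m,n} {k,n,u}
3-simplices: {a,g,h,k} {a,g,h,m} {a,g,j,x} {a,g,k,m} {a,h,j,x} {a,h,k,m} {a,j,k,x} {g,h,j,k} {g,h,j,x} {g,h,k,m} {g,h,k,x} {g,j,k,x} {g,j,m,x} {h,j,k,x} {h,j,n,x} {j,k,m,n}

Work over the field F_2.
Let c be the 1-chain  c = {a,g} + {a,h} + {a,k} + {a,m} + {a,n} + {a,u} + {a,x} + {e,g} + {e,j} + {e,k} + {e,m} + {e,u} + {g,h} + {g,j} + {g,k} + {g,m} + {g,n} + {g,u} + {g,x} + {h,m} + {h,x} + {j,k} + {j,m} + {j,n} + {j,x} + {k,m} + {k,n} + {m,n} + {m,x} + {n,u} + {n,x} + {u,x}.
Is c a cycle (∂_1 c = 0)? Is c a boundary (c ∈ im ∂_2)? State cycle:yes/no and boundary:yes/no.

cycle:no boundary:no

n_0=10 n_1=42 n_2=50 n_3=16  [Z2]
∂1: piv[ae,ag,ah,aj,ak,am,an,au,ax] rk=9  ker:eg,eh,ej,ek,em,en,eu,ex,gh,gj,gk,gm,gn,gu,gx,hj,hk,hm,hn,hx,jk,jm,jn,jx,km,kn,ku,kx,mn,mx,nu,nx,ux
∂2: piv[aeh,aej,aen,aex,agh,agj,agk,agm,agx,ahj,ahk,ahm,ahx,ajk,ajx,akm,akx,anx,egh,eku,gjm,gkn,gku,gmx,gnu,gux,hjn,hnx,jkn,jmn] rk=30  ker:ehj,enx,ghj,ghk,ghm,ghx,gjk,gjx,gkm,gkx,hjk,hjx,hkm,hkx,jkm,jkx,jmx,jnx,kmn,knu
∂3: piv[aghk,aghm,agjx,agkm,ahjx,ahkm,ajkx,ghjk,ghjx,ghkx,gjkx,gjmx,hjnx,jkmn] rk=14  ker:ghkm,hjkx
∂1c = {a} + {e} + {g} + {n} + {u} + {x}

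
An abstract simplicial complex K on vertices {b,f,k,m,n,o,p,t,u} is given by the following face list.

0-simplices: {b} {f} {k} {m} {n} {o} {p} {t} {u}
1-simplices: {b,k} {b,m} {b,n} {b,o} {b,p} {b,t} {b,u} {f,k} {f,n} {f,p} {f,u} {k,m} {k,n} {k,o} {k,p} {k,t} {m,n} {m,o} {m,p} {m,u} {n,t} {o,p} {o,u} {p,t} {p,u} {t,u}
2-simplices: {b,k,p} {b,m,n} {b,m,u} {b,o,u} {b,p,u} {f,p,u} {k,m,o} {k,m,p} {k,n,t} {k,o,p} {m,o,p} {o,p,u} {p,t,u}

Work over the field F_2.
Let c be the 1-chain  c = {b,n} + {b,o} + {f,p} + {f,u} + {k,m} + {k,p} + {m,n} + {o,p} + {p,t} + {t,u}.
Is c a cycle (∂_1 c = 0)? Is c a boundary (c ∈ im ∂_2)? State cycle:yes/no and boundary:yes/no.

cycle:yes boundary:no

n_0=9 n_1=26 n_2=13  [Z2]
∂1: piv[bk,bm,bn,bo,bp,bt,bu,fk] rk=8  ker:fn,fp,fu,km,kn,ko,kp,kt,mn,mo,mp,mu,nt,op,ou,pt,pu,tu
∂2: piv[bkp,bmn,bmu,bou,bpu,fpu,kmo,kmp,knt,kop,opu,ptu] rk=12  ker:mop
∂1c = 0
c vs im∂2: residual ≠ 0 ⇒ not boundary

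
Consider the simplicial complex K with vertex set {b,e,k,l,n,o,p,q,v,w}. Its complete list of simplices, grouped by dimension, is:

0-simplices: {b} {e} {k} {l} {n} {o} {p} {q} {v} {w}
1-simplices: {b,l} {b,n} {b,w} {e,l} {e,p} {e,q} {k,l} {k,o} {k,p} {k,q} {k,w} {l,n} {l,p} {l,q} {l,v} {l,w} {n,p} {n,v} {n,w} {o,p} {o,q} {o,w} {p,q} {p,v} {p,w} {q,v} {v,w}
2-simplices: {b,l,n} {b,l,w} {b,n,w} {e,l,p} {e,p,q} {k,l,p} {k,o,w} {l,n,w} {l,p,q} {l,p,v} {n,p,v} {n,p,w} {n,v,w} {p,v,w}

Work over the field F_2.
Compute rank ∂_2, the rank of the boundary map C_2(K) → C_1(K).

n_0=10 n_1=27 n_2=14  [Z2]
∂1: piv[bl,bn,bw,el,ep,eq,kl,ko,lv] rk=9  ker:kp,kq,kw,ln,lp,lq,lw,np,nv,nw,op,oq,ow,pq,pv,pw,qv,vw
∂2: piv[bln,blw,bnw,elp,epq,klp,kow,lpq,lpv,npv,npw,nvw] rk=12  ker:lnw,pvw
rk∂_2=12

rank∂_2=12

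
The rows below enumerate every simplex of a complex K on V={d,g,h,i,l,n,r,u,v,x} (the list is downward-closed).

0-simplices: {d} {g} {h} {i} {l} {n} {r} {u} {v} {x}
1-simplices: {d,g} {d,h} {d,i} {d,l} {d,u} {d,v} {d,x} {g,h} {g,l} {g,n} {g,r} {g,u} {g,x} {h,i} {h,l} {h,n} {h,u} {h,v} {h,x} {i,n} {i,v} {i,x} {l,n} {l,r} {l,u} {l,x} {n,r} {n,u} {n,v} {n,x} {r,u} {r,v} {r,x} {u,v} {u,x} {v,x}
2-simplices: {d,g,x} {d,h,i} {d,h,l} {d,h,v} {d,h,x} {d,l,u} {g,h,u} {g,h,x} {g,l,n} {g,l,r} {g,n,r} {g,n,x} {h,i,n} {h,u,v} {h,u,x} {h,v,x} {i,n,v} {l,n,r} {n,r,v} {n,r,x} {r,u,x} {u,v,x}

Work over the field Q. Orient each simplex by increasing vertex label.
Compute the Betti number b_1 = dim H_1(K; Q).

b_1=7

n_0=10 n_1=36 n_2=22  [Q]
∂1: piv[dg,dh,di,dl,du,dv,dx,gn,gr] rk=9  ker:gh,gl,gu,gx,hi,hl,hn,hu,hv,hx,in,iv,ix,ln,lr,lu,lx,nr,nu,nv,nx,ru,rv,rx,uv,ux,vx
∂2: piv[dgx,dhi,dhl,dhv,dhx,dlu,ghu,ghx,gln,glr,gnr,gnx,hin,huv,hux,hvx,inv,nrv,nrx,rux] rk=20  ker:lnr,uvx
b_1=(36−9)−20=7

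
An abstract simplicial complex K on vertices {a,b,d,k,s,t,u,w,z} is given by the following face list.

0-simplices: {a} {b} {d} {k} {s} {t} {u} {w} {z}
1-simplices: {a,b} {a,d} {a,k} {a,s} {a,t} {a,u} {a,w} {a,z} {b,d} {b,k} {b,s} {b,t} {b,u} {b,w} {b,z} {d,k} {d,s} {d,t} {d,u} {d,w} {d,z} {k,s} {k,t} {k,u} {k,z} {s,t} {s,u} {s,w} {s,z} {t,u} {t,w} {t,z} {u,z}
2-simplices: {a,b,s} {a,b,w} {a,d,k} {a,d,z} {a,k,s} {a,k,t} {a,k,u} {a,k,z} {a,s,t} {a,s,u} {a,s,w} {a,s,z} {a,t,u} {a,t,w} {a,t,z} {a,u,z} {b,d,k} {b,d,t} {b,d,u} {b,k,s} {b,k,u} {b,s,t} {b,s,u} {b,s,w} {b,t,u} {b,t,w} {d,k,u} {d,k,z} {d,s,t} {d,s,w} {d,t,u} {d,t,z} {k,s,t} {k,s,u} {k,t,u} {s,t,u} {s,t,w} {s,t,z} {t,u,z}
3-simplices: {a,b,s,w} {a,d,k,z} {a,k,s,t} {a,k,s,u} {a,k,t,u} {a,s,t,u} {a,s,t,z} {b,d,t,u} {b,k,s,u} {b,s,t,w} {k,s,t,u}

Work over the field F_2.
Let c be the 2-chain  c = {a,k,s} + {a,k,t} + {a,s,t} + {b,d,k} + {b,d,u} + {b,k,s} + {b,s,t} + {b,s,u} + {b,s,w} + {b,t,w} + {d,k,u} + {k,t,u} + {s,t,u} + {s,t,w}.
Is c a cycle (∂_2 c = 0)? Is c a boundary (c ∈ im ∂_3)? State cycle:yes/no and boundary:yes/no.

n_0=9 n_1=33 n_2=39 n_3=11  [Z2]
∂1: piv[ab,ad,ak,as,at,au,aw,az] rk=8  ker:bd,bk,bs,bt,bu,bw,bz,dk,ds,dt,du,dw,dz,ks,kt,ku,kz,st,su,sw,sz,tu,tw,tz,uz
∂2: piv[abs,abw,adk,adz,aks,akt,aku,akz,ast,asu,asw,asz,atu,atw,atz,auz,bdk,bdt,bdu,bks,bku,bst,dst,dsw] rk=24  ker:bsu,bsw,btu,btw,dku,dkz,dtu,dtz,kst,ksu,ktu,stu,stw,stz,tuz
∂3: piv[absw,adkz,akst,aksu,aktu,astu,astz,bdtu,bksu,bstw] rk=10  ker:kstu
∂2c = 0
c vs im∂3: residual ≠ 0 ⇒ not boundary

cycle:yes boundary:no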